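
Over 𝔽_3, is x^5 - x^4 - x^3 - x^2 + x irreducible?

Write h(x) = x^5 - x^4 - x^3 - x^2 + x.
Check for roots in 𝔽_3: h(0) = 0 → root; h(1) = 2; h(2) = 0 → root.
h(0) = 0, so (x) divides h(x); h is reducible.

No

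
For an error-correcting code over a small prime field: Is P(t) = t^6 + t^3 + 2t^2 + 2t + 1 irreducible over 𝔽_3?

Check for roots in 𝔽_3: P(0) = 1; P(1) = 1; P(2) = 1.
No roots, so no linear factors.
Monic irreducibles of degree 2 over GF(3): t^2 + 1, t^2 + t + 2, t^2 + 2t + 2.
None of them divide P (all give nonzero remainder).
Degree-3 irreducible divisors: test the 8 monic irreducibles of degree 3 over GF(3).
None of them divide P (all give nonzero remainder).
No irreducible factor of degree ≤ 3 exists, so P is irreducible over GF(3).

Yes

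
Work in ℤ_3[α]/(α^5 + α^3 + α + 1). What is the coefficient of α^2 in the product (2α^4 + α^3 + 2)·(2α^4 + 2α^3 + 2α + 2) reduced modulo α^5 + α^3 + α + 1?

Multiply in ℤ_3[α]: (2α^4 + α^3 + 2)·(2α^4 + 2α^3 + 2α + 2) = α^8 + 2α^6 + α^5 + α^4 + α + 1.
Reduce using α^5 ≡ 2α^3 + 2α + 2 (mod α^5 + α^3 + α + 1).
Reduced: 2α^4 + α^3 + 2α^2 + 2α.

2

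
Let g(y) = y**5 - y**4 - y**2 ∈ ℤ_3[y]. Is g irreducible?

Check for roots in ℤ_3: g(0) = 0 → root; g(1) = 2; g(2) = 0 → root.
g(0) = 0, so (y) divides g(y); g is reducible.

No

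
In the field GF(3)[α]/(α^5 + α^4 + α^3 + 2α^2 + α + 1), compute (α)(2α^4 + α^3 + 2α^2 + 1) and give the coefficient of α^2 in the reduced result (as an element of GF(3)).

Multiply in GF(3)[α]: (α)·(2α^4 + α^3 + 2α^2 + 1) = 2α^5 + α^4 + 2α^3 + α.
Reduce using α^5 ≡ 2α^4 + 2α^3 + α^2 + 2α + 2 (mod α^5 + α^4 + α^3 + 2α^2 + α + 1).
Reduced: 2α^4 + 2α^2 + 2α + 1.

2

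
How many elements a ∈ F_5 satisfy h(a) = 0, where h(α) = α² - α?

Evaluate at each of the 5 elements of F_5:
h(0) = 0 → root; h(1) = 0 → root; h(2) = 2; h(3) = 1; h(4) = 2.
Roots: {0, 1}.

2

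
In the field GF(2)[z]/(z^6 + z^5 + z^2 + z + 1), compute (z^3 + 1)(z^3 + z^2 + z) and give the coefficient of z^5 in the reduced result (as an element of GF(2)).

Multiply in GF(2)[z]: (z^3 + 1)·(z^3 + z^2 + z) = z^6 + z^5 + z^4 + z^3 + z^2 + z.
Reduce using z^6 ≡ z^5 + z^2 + z + 1 (mod z^6 + z^5 + z^2 + z + 1).
Reduced: z^4 + z^3 + 1.

0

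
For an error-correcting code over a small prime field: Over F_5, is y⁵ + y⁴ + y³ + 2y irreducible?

Write f(y) = y⁵ + y⁴ + y³ + 2y.
Check for roots in F_5: f(0) = 0 → root; f(1) = 0 → root; f(2) = 0 → root; f(3) = 2; f(4) = 2.
f(0) = 0, so (y) divides f(y); f is reducible.

No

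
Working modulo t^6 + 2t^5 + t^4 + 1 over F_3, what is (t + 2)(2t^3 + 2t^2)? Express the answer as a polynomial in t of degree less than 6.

2t^4 + t^2

Multiply in F_3[t]: (t + 2)·(2t^3 + 2t^2) = 2t^4 + t^2.
Reduced: 2t^4 + t^2.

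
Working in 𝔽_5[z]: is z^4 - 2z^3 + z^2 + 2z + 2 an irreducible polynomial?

Write m(z) = z^4 - 2z^3 + z^2 + 2z + 2.
Check for roots in 𝔽_5: m(0) = 2; m(1) = 4; m(2) = 0 → root; m(3) = 4; m(4) = 4.
m(2) = 0, so (z − 2) divides m(z); m is reducible.

No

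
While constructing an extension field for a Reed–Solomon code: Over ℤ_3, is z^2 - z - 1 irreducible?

Write f(z) = z^2 - z - 1.
Check for roots in ℤ_3: f(0) = 2; f(1) = 2; f(2) = 1.
No roots. A degree-2 polynomial over a field with no linear factor is irreducible.

Yes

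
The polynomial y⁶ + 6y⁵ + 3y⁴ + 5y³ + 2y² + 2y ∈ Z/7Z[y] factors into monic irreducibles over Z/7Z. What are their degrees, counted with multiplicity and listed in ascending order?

1, 1, 1, 3

Write g(y) = y⁶ + 6y⁵ + 3y⁴ + 5y³ + 2y² + 2y.
Linear factors from roots: (y), (y + 3), (y + 1).
Complete factorization: g(y) = (y)·(y + 1)·(y + 3)·(y³ + 2y² + 6y + 3).
Factor degrees with multiplicity: 1 + 1 + 1 + 3 = 6.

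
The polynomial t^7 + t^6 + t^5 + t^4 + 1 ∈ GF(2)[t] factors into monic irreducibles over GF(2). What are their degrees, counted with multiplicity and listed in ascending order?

7

Write g(t) = t^7 + t^6 + t^5 + t^4 + 1.
Roots in GF(2): g(0) = 1; g(1) = 1.
Complete factorization: g(t) = (t^7 + t^6 + t^5 + t^4 + 1).
Factor degrees with multiplicity: 7 = 7.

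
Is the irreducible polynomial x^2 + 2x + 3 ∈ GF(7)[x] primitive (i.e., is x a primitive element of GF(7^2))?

Yes

Write f(x) = x^2 + 2x + 3.
|GF(7^2)^×| = 7^2 − 1 = 48. Prime factorization: 48 = 2^4·3.
f is primitive ⇔ x has order 48 in GF(7)[x]/(f), i.e. x^(48/q) ≠ 1 for each prime q | 48.
x^(24) mod f = 6.
x^(16) mod f = 2.
None equal 1, so x has full order 48; f is primitive.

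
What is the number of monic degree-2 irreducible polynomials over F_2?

By the necklace-counting formula, N_2(2) = (1/2) Σ_{d|2} μ(2/d)·2^d.
Divisors of 2: 1, 2; μ(2/d) for each: -1, 1.
Σ = − 2^1 + 2^2 = 2.
N = 2/2 = 1.

1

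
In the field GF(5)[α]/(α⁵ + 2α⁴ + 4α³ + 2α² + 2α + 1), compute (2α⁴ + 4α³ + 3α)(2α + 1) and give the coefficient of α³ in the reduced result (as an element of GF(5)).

Multiply in GF(5)[α]: (2α⁴ + 4α³ + 3α)·(2α + 1) = 4α⁵ + 4α³ + α² + 3α.
Reduce using α⁵ ≡ 3α⁴ + α³ + 3α² + 3α + 4 (mod α⁵ + 2α⁴ + 4α³ + 2α² + 2α + 1).
Reduced: 2α⁴ + 3α³ + 3α² + 1.

3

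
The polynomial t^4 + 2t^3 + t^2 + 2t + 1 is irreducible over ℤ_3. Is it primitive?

Write f(t) = t^4 + 2t^3 + t^2 + 2t + 1.
|GF(3^4)^×| = 3^4 − 1 = 80. Prime factorization: 80 = 2^4·5.
f is primitive ⇔ t has order 80 in GF(3)[t]/(f), i.e. t^(80/q) ≠ 1 for each prime q | 80.
t^(40) mod f = 1
t^(16) mod f = 2t.
Since t^(40) = 1, the order of t divides 40 < 80; not primitive.

No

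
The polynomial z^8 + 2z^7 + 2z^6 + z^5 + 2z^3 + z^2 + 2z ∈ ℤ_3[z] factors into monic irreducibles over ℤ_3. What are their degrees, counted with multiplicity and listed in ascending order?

1, 1, 2, 4

Write h(z) = z^8 + 2z^7 + 2z^6 + z^5 + 2z^3 + z^2 + 2z.
Roots in ℤ_3: h(0) = 0 → root; h(1) = 2; h(2) = 0 → root.
Linear factors from roots: (z), (z + 1).
Complete factorization: h(z) = (z)·(z + 1)·(z^2 + 2z + 2)·(z^4 + 2z^3 + z^2 + 1).
Factor degrees with multiplicity: 1 + 1 + 2 + 4 = 8.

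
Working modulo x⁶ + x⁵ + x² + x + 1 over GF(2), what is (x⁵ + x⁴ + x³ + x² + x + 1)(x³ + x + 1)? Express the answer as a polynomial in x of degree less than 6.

x^5 + x^2 + 1

Multiply in GF(2)[x]: (x⁵ + x⁴ + x³ + x² + x + 1)·(x³ + x + 1) = x⁸ + x⁷ + x⁵ + x⁴ + x³ + 1.
Reduce using x⁶ ≡ x⁵ + x² + x + 1 (mod x⁶ + x⁵ + x² + x + 1).
Reduced: x⁵ + x² + 1.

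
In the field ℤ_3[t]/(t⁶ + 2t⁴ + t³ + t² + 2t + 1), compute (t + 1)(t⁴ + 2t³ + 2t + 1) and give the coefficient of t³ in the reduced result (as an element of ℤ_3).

2

Multiply in ℤ_3[t]: (t + 1)·(t⁴ + 2t³ + 2t + 1) = t⁵ + 2t³ + 2t² + 1.
Reduced: t⁵ + 2t³ + 2t² + 1.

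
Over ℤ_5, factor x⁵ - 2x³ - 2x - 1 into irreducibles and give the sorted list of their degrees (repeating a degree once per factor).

2, 3

Write f(x) = x⁵ - 2x³ - 2x - 1.
Roots in ℤ_5: f(0) = 4; f(1) = 1; f(2) = 1; f(3) = 2; f(4) = 2.
Complete factorization: f(x) = (x² + 2x - 2)·(x³ - 2x² - x - 2).
Factor degrees with multiplicity: 2 + 3 = 5.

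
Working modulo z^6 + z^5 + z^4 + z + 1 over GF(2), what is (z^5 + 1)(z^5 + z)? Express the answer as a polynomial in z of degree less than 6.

z^5 + z^3 + z^2

Multiply in GF(2)[z]: (z^5 + 1)·(z^5 + z) = z^10 + z^6 + z^5 + z.
Reduce using z^6 ≡ z^5 + z^4 + z + 1 (mod z^6 + z^5 + z^4 + z + 1).
Reduced: z^5 + z^3 + z^2.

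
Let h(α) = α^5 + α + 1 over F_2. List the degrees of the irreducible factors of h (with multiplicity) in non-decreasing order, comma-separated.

Roots in F_2: h(0) = 1; h(1) = 1.
Complete factorization: h(α) = (α^2 + α + 1)·(α^3 + α^2 + 1).
Factor degrees with multiplicity: 2 + 3 = 5.

2, 3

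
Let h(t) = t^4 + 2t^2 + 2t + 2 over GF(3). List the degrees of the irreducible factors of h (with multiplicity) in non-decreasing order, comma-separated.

1, 1, 2

Roots in GF(3): h(0) = 2; h(1) = 1; h(2) = 0 → root.
Linear factors from roots: (t + 1).
Complete factorization: h(t) = (t + 1)^2·(t^2 + t + 2).
Factor degrees with multiplicity: 1 + 1 + 2 = 4.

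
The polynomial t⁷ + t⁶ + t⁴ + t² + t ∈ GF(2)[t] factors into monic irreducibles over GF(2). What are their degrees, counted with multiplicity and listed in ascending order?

1, 2, 2, 2

Write g(t) = t⁷ + t⁶ + t⁴ + t² + t.
Roots in GF(2): g(0) = 0 → root; g(1) = 1.
Linear factors from roots: (t).
Complete factorization: g(t) = (t)·(t² + t + 1)^3.
Factor degrees with multiplicity: 1 + 2 + 2 + 2 = 7.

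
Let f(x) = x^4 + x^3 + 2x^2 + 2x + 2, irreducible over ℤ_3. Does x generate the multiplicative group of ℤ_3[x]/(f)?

|GF(3^4)^×| = 3^4 − 1 = 80. Prime factorization: 80 = 2^4·5.
f is primitive ⇔ x has order 80 in GF(3)[x]/(f), i.e. x^(80/q) ≠ 1 for each prime q | 80.
x^(40) mod f = 2.
x^(16) mod f = x^2 + x.
None equal 1, so x has full order 80; f is primitive.

Yes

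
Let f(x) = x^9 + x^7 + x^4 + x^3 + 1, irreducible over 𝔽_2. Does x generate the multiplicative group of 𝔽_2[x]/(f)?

No

|GF(2^9)^×| = 2^9 − 1 = 511. Prime factorization: 511 = 7·73.
f is primitive ⇔ x has order 511 in GF(2)[x]/(f), i.e. x^(511/q) ≠ 1 for each prime q | 511.
x^(73) mod f = 1
x^(7) mod f = x^7.
Since x^(73) = 1, the order of x divides 73 < 511; not primitive.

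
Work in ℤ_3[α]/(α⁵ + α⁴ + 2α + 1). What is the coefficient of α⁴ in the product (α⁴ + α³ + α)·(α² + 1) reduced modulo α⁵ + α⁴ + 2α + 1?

1

Multiply in ℤ_3[α]: (α⁴ + α³ + α)·(α² + 1) = α⁶ + α⁵ + α⁴ + 2α³ + α.
Reduce using α⁵ ≡ 2α⁴ + α + 2 (mod α⁵ + α⁴ + 2α + 1).
Reduced: α⁴ + 2α³ + α².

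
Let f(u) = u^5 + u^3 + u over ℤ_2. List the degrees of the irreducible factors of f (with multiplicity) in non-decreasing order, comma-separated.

Roots in ℤ_2: f(0) = 0 → root; f(1) = 1.
Linear factors from roots: (u).
Complete factorization: f(u) = (u)·(u^2 + u + 1)^2.
Factor degrees with multiplicity: 1 + 2 + 2 = 5.

1, 2, 2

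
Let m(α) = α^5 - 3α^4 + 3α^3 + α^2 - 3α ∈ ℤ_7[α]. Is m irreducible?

Check for roots in ℤ_7: m(0) = 0 → root; m(1) = 6; m(2) = 6; m(3) = 4; m(4) = 4; m(5) = 4; m(6) = 4.
m(0) = 0, so (α) divides m(α); m is reducible.

No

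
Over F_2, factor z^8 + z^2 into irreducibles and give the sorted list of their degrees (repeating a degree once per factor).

1, 1, 1, 1, 2, 2

Write f(z) = z^8 + z^2.
Roots in F_2: f(0) = 0 → root; f(1) = 0 → root.
Linear factors from roots: (z), (z + 1).
Complete factorization: f(z) = (z)^2·(z + 1)^2·(z^2 + z + 1)^2.
Factor degrees with multiplicity: 1 + 1 + 1 + 1 + 2 + 2 = 8.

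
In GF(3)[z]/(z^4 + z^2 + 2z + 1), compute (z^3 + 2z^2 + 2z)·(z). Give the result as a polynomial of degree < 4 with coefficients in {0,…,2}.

2z^3 + z^2 + z + 2

Multiply in GF(3)[z]: (z^3 + 2z^2 + 2z)·(z) = z^4 + 2z^3 + 2z^2.
Reduce using z^4 ≡ 2z^2 + z + 2 (mod z^4 + z^2 + 2z + 1).
Reduced: 2z^3 + z^2 + z + 2.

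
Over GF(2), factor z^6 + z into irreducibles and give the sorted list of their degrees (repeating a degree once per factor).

Write g(z) = z^6 + z.
Roots in GF(2): g(0) = 0 → root; g(1) = 0 → root.
Linear factors from roots: (z), (z + 1).
Complete factorization: g(z) = (z)·(z + 1)·(z^4 + z^3 + z^2 + z + 1).
Factor degrees with multiplicity: 1 + 1 + 4 = 6.

1, 1, 4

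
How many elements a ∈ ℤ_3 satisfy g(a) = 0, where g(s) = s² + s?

Evaluate at each of the 3 elements of ℤ_3:
g(0) = 0 → root; g(1) = 2; g(2) = 0 → root.
Roots: {0, 2}.

2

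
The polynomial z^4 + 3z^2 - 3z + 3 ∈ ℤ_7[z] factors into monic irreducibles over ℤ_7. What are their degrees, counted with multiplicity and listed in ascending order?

4

Write h(z) = z^4 + 3z^2 - 3z + 3.
Complete factorization: h(z) = (z^4 + 3z^2 - 3z + 3).
Factor degrees with multiplicity: 4 = 4.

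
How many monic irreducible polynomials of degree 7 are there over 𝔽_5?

By the necklace-counting formula, N_5(7) = (1/7) Σ_{d|7} μ(7/d)·5^d.
Divisors of 7: 1, 7; μ(7/d) for each: -1, 1.
Σ = − 5^1 + 5^7 = 78120.
N = 78120/7 = 11160.

11160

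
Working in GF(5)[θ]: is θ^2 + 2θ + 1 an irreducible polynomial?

No

Write m(θ) = θ^2 + 2θ + 1.
Check for roots in GF(5): m(0) = 1; m(1) = 4; m(2) = 4; m(3) = 1; m(4) = 0 → root.
m(4) = 0, so (θ − 4) divides m(θ); m is reducible.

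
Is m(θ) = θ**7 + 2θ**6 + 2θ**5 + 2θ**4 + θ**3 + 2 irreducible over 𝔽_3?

Check for roots in 𝔽_3: m(0) = 2; m(1) = 1; m(2) = 2.
No roots, so no linear factors.
Monic irreducibles of degree 2 over GF(3): θ**2 + 1, θ**2 + θ + 2, θ**2 + 2θ + 2.
None of them divide m (all give nonzero remainder).
Degree-3 irreducible divisors: test the 8 monic irreducibles of degree 3 over GF(3).
None of them divide m (all give nonzero remainder).
No irreducible factor of degree ≤ 3 exists, so m is irreducible over GF(3).

Yes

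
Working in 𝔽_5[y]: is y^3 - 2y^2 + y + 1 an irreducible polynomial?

Write f(y) = y^3 - 2y^2 + y + 1.
Check for roots in 𝔽_5: f(0) = 1; f(1) = 1; f(2) = 3; f(3) = 3; f(4) = 2.
No roots. A degree-3 polynomial over a field with no linear factor is irreducible.

Yes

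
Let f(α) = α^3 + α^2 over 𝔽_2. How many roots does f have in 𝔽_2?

2

Evaluate at each of the 2 elements of 𝔽_2:
f(0) = 0 → root; f(1) = 0 → root.
Roots: {0, 1}.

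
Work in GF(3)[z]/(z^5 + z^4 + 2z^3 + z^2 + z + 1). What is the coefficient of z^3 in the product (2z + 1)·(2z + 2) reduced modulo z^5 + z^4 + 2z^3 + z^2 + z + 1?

0

Multiply in GF(3)[z]: (2z + 1)·(2z + 2) = z^2 + 2.
Reduced: z^2 + 2.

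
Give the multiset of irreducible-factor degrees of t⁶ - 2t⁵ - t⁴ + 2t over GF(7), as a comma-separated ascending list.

1, 1, 1, 1, 2

Write g(t) = t⁶ - 2t⁵ - t⁴ + 2t.
Linear factors from roots: (t), (t - 1), (t - 3), (t + 1).
Complete factorization: g(t) = (t)·(t + 1)·(t - 3)·(t - 1)·(t² + t + 3).
Factor degrees with multiplicity: 1 + 1 + 1 + 1 + 2 = 6.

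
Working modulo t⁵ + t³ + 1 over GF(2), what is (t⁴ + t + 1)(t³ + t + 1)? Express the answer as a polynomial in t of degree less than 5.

Multiply in GF(2)[t]: (t⁴ + t + 1)·(t³ + t + 1) = t⁷ + t⁵ + t³ + t² + 1.
Reduce using t⁵ ≡ t³ + 1 (mod t⁵ + t³ + 1).
Reduced: t³ + 1.

t^3 + 1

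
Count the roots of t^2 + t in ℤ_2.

2

Write P(t) = t^2 + t.
Evaluate at each of the 2 elements of ℤ_2:
P(0) = 0 → root; P(1) = 0 → root.
Roots: {0, 1}.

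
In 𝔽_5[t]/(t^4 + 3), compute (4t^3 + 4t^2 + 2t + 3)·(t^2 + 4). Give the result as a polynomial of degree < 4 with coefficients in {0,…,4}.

3t^3 + 4t^2 + t

Multiply in 𝔽_5[t]: (4t^3 + 4t^2 + 2t + 3)·(t^2 + 4) = 4t^5 + 4t^4 + 3t^3 + 4t^2 + 3t + 2.
Reduce using t^4 ≡ 2 (mod t^4 + 3).
Reduced: 3t^3 + 4t^2 + t.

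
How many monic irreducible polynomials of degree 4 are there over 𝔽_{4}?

60

x^(4^4) − x is the product of all monic irreducibles of degree dividing 4; Möbius inversion gives N = (1/4) Σ μ(4/d)·4^d.
Divisors of 4: 1, 2, 4; μ(4/d) for each: 0, -1, 1.
Σ = − 4^2 + 4^4 = 240.
N = 240/4 = 60.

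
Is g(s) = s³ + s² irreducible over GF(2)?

Check for roots in GF(2): g(0) = 0 → root; g(1) = 0 → root.
g(0) = 0, so (s) divides g(s); g is reducible.

No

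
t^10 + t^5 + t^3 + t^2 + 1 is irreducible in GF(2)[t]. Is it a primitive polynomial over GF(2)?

Yes

Write f(t) = t^10 + t^5 + t^3 + t^2 + 1.
|GF(2^10)^×| = 2^10 − 1 = 1023. Prime factorization: 1023 = 3·11·31.
f is primitive ⇔ t has order 1023 in GF(2)[t]/(f), i.e. t^(1023/q) ≠ 1 for each prime q | 1023.
t^(341) mod f = t^9 + t^7 + t^3 + t + 1.
t^(93) mod f = t^9 + t^8 + t^7 + t^6 + t^4 + 1.
t^(33) mod f = t^7 + t^5 + t^3 + t^2 + t + 1.
None equal 1, so t has full order 1023; f is primitive.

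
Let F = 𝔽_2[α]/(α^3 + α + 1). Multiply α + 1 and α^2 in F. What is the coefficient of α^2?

Multiply in 𝔽_2[α]: (α + 1)·(α^2) = α^3 + α^2.
Reduce using α^3 ≡ α + 1 (mod α^3 + α + 1).
Reduced: α^2 + α + 1.

1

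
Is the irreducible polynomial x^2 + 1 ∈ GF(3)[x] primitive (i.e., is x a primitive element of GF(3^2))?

No

Write f(x) = x^2 + 1.
|GF(3^2)^×| = 3^2 − 1 = 8. Prime factorization: 8 = 2^3.
f is primitive ⇔ x has order 8 in GF(3)[x]/(f), i.e. x^(8/q) ≠ 1 for each prime q | 8.
x^(4) mod f = 1
Since x^(4) = 1, the order of x divides 4 < 8; not primitive.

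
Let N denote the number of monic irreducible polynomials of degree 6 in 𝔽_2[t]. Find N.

By the necklace-counting formula, N_2(6) = (1/6) Σ_{d|6} μ(6/d)·2^d.
Divisors of 6: 1, 2, 3, 6; μ(6/d) for each: 1, -1, -1, 1.
Σ = 2^1 − 2^2 − 2^3 + 2^6 = 54.
N = 54/6 = 9.

9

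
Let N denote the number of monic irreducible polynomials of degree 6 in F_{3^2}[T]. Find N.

By the necklace-counting formula, N_9(6) = (1/6) Σ_{d|6} μ(6/d)·9^d.
Divisors of 6: 1, 2, 3, 6; μ(6/d) for each: 1, -1, -1, 1.
Σ = 9^1 − 9^2 − 9^3 + 9^6 = 530640.
N = 530640/6 = 88440.

88440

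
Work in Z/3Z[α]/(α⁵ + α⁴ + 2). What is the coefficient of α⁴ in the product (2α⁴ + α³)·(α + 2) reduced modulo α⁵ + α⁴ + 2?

0

Multiply in Z/3Z[α]: (2α⁴ + α³)·(α + 2) = 2α⁵ + 2α⁴ + 2α³.
Reduce using α⁵ ≡ 2α⁴ + 1 (mod α⁵ + α⁴ + 2).
Reduced: 2α³ + 2.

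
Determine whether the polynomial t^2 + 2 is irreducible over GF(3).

No

Write P(t) = t^2 + 2.
Check for roots in GF(3): P(0) = 2; P(1) = 0 → root; P(2) = 0 → root.
P(1) = 0, so (t − 1) divides P(t); P is reducible.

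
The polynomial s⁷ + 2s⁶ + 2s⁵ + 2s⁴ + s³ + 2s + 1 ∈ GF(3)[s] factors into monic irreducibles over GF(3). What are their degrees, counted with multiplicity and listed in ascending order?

7

Write f(s) = s⁷ + 2s⁶ + 2s⁵ + 2s⁴ + s³ + 2s + 1.
Roots in GF(3): f(0) = 1; f(1) = 2; f(2) = 2.
Complete factorization: f(s) = (s⁷ + 2s⁶ + 2s⁵ + 2s⁴ + s³ + 2s + 1).
Factor degrees with multiplicity: 7 = 7.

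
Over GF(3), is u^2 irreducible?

No

Write h(u) = u^2.
Check for roots in GF(3): h(0) = 0 → root; h(1) = 1; h(2) = 1.
h(0) = 0, so (u) divides h(u); h is reducible.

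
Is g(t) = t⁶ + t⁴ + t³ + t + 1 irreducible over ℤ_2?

Yes

Check for roots in ℤ_2: g(0) = 1; g(1) = 1.
No roots, so no linear factors.
Monic irreducibles of degree 2 over GF(2): t² + t + 1.
None of them divide g (all give nonzero remainder).
Monic irreducibles of degree 3 over GF(2): t³ + t + 1, t³ + t² + 1.
None of them divide g (all give nonzero remainder).
No irreducible factor of degree ≤ 3 exists, so g is irreducible over GF(2).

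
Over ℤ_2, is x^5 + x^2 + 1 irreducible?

Yes

Write g(x) = x^5 + x^2 + 1.
Check for roots in ℤ_2: g(0) = 1; g(1) = 1.
No roots, so no linear factors.
Monic irreducibles of degree 2 over GF(2): x^2 + x + 1.
None of them divide g (all give nonzero remainder).
No irreducible factor of degree ≤ 2 exists, so g is irreducible over GF(2).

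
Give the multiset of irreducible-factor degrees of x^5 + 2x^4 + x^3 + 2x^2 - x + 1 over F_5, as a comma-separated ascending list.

Write h(x) = x^5 + 2x^4 + x^3 + 2x^2 - x + 1.
Roots in F_5: h(0) = 1; h(1) = 1; h(2) = 4; h(3) = 3; h(4) = 4.
Complete factorization: h(x) = (x^2 - 2x - 2)·(x^3 - x^2 + x + 2).
Factor degrees with multiplicity: 2 + 3 = 5.

2, 3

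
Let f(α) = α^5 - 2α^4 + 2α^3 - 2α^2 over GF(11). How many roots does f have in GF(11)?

3

Evaluate at each of the 11 elements of GF(11):
f(0) = 0 → root; f(1) = 10; f(2) = 8; f(3) = 7; f(4) = 3; f(5) = 7; f(6) = 0 → root; f(7) = 9; f(8) = 7; f(9) = 0 → root; f(10) = 4.
Roots: {0, 6, 9}.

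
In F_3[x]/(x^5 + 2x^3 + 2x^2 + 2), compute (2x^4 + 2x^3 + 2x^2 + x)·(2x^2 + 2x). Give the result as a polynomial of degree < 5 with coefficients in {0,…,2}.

x^2 + x + 2

Multiply in F_3[x]: (2x^4 + 2x^3 + 2x^2 + x)·(2x^2 + 2x) = x^6 + 2x^5 + 2x^4 + 2x^2.
Reduce using x^5 ≡ x^3 + x^2 + 1 (mod x^5 + 2x^3 + 2x^2 + 2).
Reduced: x^2 + x + 2.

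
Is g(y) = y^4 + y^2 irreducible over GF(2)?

Check for roots in GF(2): g(0) = 0 → root; g(1) = 0 → root.
g(0) = 0, so (y) divides g(y); g is reducible.

No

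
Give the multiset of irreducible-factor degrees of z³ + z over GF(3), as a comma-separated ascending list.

Write f(z) = z³ + z.
Roots in GF(3): f(0) = 0 → root; f(1) = 2; f(2) = 1.
Linear factors from roots: (z).
Complete factorization: f(z) = (z)·(z² + 1).
Factor degrees with multiplicity: 1 + 2 = 3.

1, 2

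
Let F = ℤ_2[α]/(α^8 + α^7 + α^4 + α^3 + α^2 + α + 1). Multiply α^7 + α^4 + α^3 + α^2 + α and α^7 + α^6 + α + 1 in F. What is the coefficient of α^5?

Multiply in ℤ_2[α]: (α^7 + α^4 + α^3 + α^2 + α)·(α^7 + α^6 + α + 1) = α^14 + α^13 + α^11 + α^8 + α^5 + α.
Reduce using α^8 ≡ α^7 + α^4 + α^3 + α^2 + α + 1 (mod α^8 + α^7 + α^4 + α^3 + α^2 + α + 1).
Reduced: α^7 + α^5 + α^4 + α^3 + α + 1.

1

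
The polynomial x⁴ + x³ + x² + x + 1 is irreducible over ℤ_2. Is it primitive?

Write f(x) = x⁴ + x³ + x² + x + 1.
|GF(2^4)^×| = 2^4 − 1 = 15. Prime factorization: 15 = 3·5.
f is primitive ⇔ x has order 15 in GF(2)[x]/(f), i.e. x^(15/q) ≠ 1 for each prime q | 15.
x^(5) mod f = 1
x^(3) mod f = x³.
Since x^(5) = 1, the order of x divides 5 < 15; not primitive.

No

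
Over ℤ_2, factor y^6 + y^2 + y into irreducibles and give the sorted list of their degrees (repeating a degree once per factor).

Write f(y) = y^6 + y^2 + y.
Roots in ℤ_2: f(0) = 0 → root; f(1) = 1.
Linear factors from roots: (y).
Complete factorization: f(y) = (y)·(y^2 + y + 1)·(y^3 + y^2 + 1).
Factor degrees with multiplicity: 1 + 2 + 3 = 6.

1, 2, 3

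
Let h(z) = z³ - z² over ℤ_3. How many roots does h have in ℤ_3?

2

Evaluate at each of the 3 elements of ℤ_3:
h(0) = 0 → root; h(1) = 0 → root; h(2) = 1.
Roots: {0, 1}.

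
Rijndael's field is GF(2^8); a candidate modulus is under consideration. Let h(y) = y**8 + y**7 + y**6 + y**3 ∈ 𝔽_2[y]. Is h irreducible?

No

Check for roots in 𝔽_2: h(0) = 0 → root; h(1) = 0 → root.
h(0) = 0, so (y) divides h(y); h is reducible.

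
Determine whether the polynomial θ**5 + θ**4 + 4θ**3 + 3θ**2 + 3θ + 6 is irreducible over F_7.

Yes

Write f(θ) = θ**5 + θ**4 + 4θ**3 + 3θ**2 + 3θ + 6.
Check for roots in F_7: f(0) = 6; f(1) = 4; f(2) = 6; f(3) = 5; f(4) = 6; f(5) = 6; f(6) = 2.
No roots, so no linear factors.
Degree-2 irreducible divisors: test the 21 monic irreducibles of degree 2 over GF(7).
None of them divide f (all give nonzero remainder).
No irreducible factor of degree ≤ 2 exists, so f is irreducible over GF(7).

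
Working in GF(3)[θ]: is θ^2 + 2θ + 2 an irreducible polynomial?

Write P(θ) = θ^2 + 2θ + 2.
Check for roots in GF(3): P(0) = 2; P(1) = 2; P(2) = 1.
No roots. A degree-2 polynomial over a field with no linear factor is irreducible.

Yes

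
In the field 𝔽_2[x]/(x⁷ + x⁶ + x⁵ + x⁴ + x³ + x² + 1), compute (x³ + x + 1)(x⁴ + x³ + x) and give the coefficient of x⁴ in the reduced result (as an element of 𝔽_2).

Multiply in 𝔽_2[x]: (x³ + x + 1)·(x⁴ + x³ + x) = x⁷ + x⁶ + x⁵ + x⁴ + x³ + x² + x.
Reduce using x⁷ ≡ x⁶ + x⁵ + x⁴ + x³ + x² + 1 (mod x⁷ + x⁶ + x⁵ + x⁴ + x³ + x² + 1).
Reduced: x + 1.

0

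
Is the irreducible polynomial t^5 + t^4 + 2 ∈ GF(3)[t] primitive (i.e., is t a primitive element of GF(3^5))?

Write f(t) = t^5 + t^4 + 2.
|GF(3^5)^×| = 3^5 − 1 = 242. Prime factorization: 242 = 2·11^2.
f is primitive ⇔ t has order 242 in GF(3)[t]/(f), i.e. t^(242/q) ≠ 1 for each prime q | 242.
t^(121) mod f = 1
t^(22) mod f = 2t^2 + t + 1.
Since t^(121) = 1, the order of t divides 121 < 242; not primitive.

No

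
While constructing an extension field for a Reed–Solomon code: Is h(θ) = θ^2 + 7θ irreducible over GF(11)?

Check each element of GF(11) for a root: h(0)=0, h(1)=8, h(2)=7, h(3)=8, h(4)=0, h(5)=5, h(6)=1, h(7)=10, h(8)=10, h(9)=1, h(10)=5.
h(0) = 0, so (θ) divides h(θ); h is reducible.

No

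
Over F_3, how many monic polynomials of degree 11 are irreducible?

16104

x^(3^11) − x is the product of all monic irreducibles of degree dividing 11; Möbius inversion gives N = (1/11) Σ μ(11/d)·3^d.
Divisors of 11: 1, 11; μ(11/d) for each: -1, 1.
Σ = − 3^1 + 3^11 = 177144.
N = 177144/11 = 16104.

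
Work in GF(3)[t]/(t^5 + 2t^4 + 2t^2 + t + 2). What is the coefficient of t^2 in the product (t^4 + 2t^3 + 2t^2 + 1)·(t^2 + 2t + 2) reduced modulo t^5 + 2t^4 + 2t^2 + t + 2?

0

Multiply in GF(3)[t]: (t^4 + 2t^3 + 2t^2 + 1)·(t^2 + 2t + 2) = t^6 + t^5 + 2t^4 + 2t^3 + 2t^2 + 2t + 2.
Reduce using t^5 ≡ t^4 + t^2 + 2t + 1 (mod t^5 + 2t^4 + 2t^2 + t + 2).
Reduced: t^4 + t + 1.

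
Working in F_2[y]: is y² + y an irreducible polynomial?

No

Write P(y) = y² + y.
Check for roots in F_2: P(0) = 0 → root; P(1) = 0 → root.
P(0) = 0, so (y) divides P(y); P is reducible.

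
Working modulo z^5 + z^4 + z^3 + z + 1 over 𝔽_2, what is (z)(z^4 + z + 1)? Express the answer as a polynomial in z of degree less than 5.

z^4 + z^3 + z^2 + 1

Multiply in 𝔽_2[z]: (z)·(z^4 + z + 1) = z^5 + z^2 + z.
Reduce using z^5 ≡ z^4 + z^3 + z + 1 (mod z^5 + z^4 + z^3 + z + 1).
Reduced: z^4 + z^3 + z^2 + 1.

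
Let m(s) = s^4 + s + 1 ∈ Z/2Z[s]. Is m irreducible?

Check for roots in Z/2Z: m(0) = 1; m(1) = 1.
No roots, so no linear factors.
Monic irreducibles of degree 2 over GF(2): s^2 + s + 1.
None of them divide m (all give nonzero remainder).
No irreducible factor of degree ≤ 2 exists, so m is irreducible over GF(2).

Yes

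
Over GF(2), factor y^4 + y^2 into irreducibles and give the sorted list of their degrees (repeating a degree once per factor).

Write g(y) = y^4 + y^2.
Roots in GF(2): g(0) = 0 → root; g(1) = 0 → root.
Linear factors from roots: (y), (y + 1).
Complete factorization: g(y) = (y)^2·(y + 1)^2.
Factor degrees with multiplicity: 1 + 1 + 1 + 1 = 4.

1, 1, 1, 1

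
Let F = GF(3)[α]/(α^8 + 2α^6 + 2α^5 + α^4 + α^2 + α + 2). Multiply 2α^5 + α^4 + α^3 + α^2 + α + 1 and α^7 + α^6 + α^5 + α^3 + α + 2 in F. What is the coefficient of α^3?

Multiply in GF(3)[α]: (2α^5 + α^4 + α^3 + α^2 + α + 1)·(α^7 + α^6 + α^5 + α^3 + α + 2) = 2α^12 + α^10 + 2α^8 + α^7 + 2α^6 + α^5 + α^4 + α^3 + 2.
Reduce using α^8 ≡ α^6 + α^5 + 2α^4 + 2α^2 + 2α + 1 (mod α^8 + 2α^6 + 2α^5 + α^4 + α^2 + α + 2).
Reduced: 2α^6 + 2α^3 + α^2 + 2α + 2.

2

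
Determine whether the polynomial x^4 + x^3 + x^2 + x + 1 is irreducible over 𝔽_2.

Write P(x) = x^4 + x^3 + x^2 + x + 1.
Check for roots in 𝔽_2: P(0) = 1; P(1) = 1.
No roots, so no linear factors.
Monic irreducibles of degree 2 over GF(2): x^2 + x + 1.
None of them divide P (all give nonzero remainder).
No irreducible factor of degree ≤ 2 exists, so P is irreducible over GF(2).

Yes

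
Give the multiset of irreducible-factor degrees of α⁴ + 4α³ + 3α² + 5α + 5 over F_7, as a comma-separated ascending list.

Write f(α) = α⁴ + 4α³ + 3α² + 5α + 5.
Linear factors from roots: (α + 1).
Complete factorization: f(α) = (α + 1)^2·(α² + 2α + 5).
Factor degrees with multiplicity: 1 + 1 + 2 = 4.

1, 1, 2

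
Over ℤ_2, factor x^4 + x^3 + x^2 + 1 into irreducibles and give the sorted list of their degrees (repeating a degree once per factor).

Write g(x) = x^4 + x^3 + x^2 + 1.
Roots in ℤ_2: g(0) = 1; g(1) = 0 → root.
Linear factors from roots: (x + 1).
Complete factorization: g(x) = (x + 1)·(x^3 + x + 1).
Factor degrees with multiplicity: 1 + 3 = 4.

1, 3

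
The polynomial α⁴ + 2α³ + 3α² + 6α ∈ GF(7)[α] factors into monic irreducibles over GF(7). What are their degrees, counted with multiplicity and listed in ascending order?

Write h(α) = α⁴ + 2α³ + 3α² + 6α.
Linear factors from roots: (α), (α + 5), (α + 2).
Complete factorization: h(α) = (α)·(α + 5)·(α + 2)^2.
Factor degrees with multiplicity: 1 + 1 + 1 + 1 = 4.

1, 1, 1, 1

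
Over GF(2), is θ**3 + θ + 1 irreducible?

Yes

Write P(θ) = θ**3 + θ + 1.
Check for roots in GF(2): P(0) = 1; P(1) = 1.
No roots. A degree-3 polynomial over a field with no linear factor is irreducible.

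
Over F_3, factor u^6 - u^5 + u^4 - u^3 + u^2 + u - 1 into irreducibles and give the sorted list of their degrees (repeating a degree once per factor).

1, 2, 3

Write h(u) = u^6 - u^5 + u^4 - u^3 + u^2 + u - 1.
Roots in F_3: h(0) = 2; h(1) = 1; h(2) = 0 → root.
Linear factors from roots: (u + 1).
Complete factorization: h(u) = (u + 1)·(u^2 - u - 1)·(u^3 - u^2 + 1).
Factor degrees with multiplicity: 1 + 2 + 3 = 6.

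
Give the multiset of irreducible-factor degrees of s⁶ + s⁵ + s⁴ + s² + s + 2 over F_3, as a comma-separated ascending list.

1, 1, 1, 3

Write g(s) = s⁶ + s⁵ + s⁴ + s² + s + 2.
Roots in F_3: g(0) = 2; g(1) = 1; g(2) = 0 → root.
Linear factors from roots: (s + 1).
Complete factorization: g(s) = (s + 1)^3·(s³ + s² + s + 2).
Factor degrees with multiplicity: 1 + 1 + 1 + 3 = 6.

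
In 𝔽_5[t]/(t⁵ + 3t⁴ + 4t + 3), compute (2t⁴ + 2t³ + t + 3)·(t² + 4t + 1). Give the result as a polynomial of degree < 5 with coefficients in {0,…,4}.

3t^4 + 3t^3 + 4t^2 + t + 1

Multiply in 𝔽_5[t]: (2t⁴ + 2t³ + t + 3)·(t² + 4t + 1) = 2t⁶ + 3t³ + 2t² + 3t + 3.
Reduce using t⁵ ≡ 2t⁴ + t + 2 (mod t⁵ + 3t⁴ + 4t + 3).
Reduced: 3t⁴ + 3t³ + 4t² + t + 1.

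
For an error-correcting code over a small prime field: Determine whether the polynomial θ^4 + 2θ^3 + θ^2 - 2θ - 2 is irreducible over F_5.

No

Write P(θ) = θ^4 + 2θ^3 + θ^2 - 2θ - 2.
Check for roots in F_5: P(0) = 3; P(1) = 0 → root; P(2) = 0 → root; P(3) = 1; P(4) = 0 → root.
P(1) = 0, so (θ − 1) divides P(θ); P is reducible.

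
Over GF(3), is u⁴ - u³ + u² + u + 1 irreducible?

Write m(u) = u⁴ - u³ + u² + u + 1.
Check for roots in GF(3): m(0) = 1; m(1) = 0 → root; m(2) = 0 → root.
m(1) = 0, so (u − 1) divides m(u); m is reducible.

No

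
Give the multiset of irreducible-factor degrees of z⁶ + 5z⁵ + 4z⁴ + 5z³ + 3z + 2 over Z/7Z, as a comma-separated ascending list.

Write g(z) = z⁶ + 5z⁵ + 4z⁴ + 5z³ + 3z + 2.
Linear factors from roots: (z + 5).
Complete factorization: g(z) = (z + 5)·(z² + 2z + 3)·(z³ + 5z² + 5z + 2).
Factor degrees with multiplicity: 1 + 2 + 3 = 6.

1, 2, 3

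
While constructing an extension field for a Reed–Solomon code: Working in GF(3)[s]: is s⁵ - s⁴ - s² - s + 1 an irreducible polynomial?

Write g(s) = s⁵ - s⁴ - s² - s + 1.
Check for roots in GF(3): g(0) = 1; g(1) = 2; g(2) = 2.
No roots, so no linear factors.
Monic irreducibles of degree 2 over GF(3): s² + 1, s² + s - 1, s² - s - 1.
None of them divide g (all give nonzero remainder).
No irreducible factor of degree ≤ 2 exists, so g is irreducible over GF(3).

Yes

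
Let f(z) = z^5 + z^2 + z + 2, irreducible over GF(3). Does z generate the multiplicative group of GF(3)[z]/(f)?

No

|GF(3^5)^×| = 3^5 − 1 = 242. Prime factorization: 242 = 2·11^2.
f is primitive ⇔ z has order 242 in GF(3)[z]/(f), i.e. z^(242/q) ≠ 1 for each prime q | 242.
z^(121) mod f = 1
z^(22) mod f = z^4 + 2z^3 + 2z^2 + 2z.
Since z^(121) = 1, the order of z divides 121 < 242; not primitive.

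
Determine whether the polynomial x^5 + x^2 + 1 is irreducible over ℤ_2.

Yes

Write m(x) = x^5 + x^2 + 1.
Check for roots in ℤ_2: m(0) = 1; m(1) = 1.
No roots, so no linear factors.
Monic irreducibles of degree 2 over GF(2): x^2 + x + 1.
None of them divide m (all give nonzero remainder).
No irreducible factor of degree ≤ 2 exists, so m is irreducible over GF(2).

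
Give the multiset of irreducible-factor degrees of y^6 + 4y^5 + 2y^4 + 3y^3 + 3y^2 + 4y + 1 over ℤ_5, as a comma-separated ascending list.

6

Write h(y) = y^6 + 4y^5 + 2y^4 + 3y^3 + 3y^2 + 4y + 1.
Roots in ℤ_5: h(0) = 1; h(1) = 3; h(2) = 4; h(3) = 4; h(4) = 1.
Complete factorization: h(y) = (y^6 + 4y^5 + 2y^4 + 3y^3 + 3y^2 + 4y + 1).
Factor degrees with multiplicity: 6 = 6.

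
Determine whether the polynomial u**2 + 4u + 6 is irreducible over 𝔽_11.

Write g(u) = u**2 + 4u + 6.
Check each element of 𝔽_11 for a root: g(0)=6, g(1)=0, g(2)=7, g(3)=5, g(4)=5, g(5)=7, g(6)=0, g(7)=6, g(8)=3, g(9)=2, g(10)=3.
g(1) = 0, so (u − 1) divides g(u); g is reducible.

No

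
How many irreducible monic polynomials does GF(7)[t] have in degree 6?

19544

By the necklace-counting formula, N_7(6) = (1/6) Σ_{d|6} μ(6/d)·7^d.
Divisors of 6: 1, 2, 3, 6; μ(6/d) for each: 1, -1, -1, 1.
Σ = 7^1 − 7^2 − 7^3 + 7^6 = 117264.
N = 117264/6 = 19544.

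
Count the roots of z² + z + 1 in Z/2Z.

Write f(z) = z² + z + 1.
Evaluate at each of the 2 elements of Z/2Z:
f(0) = 1; f(1) = 1.
No element is a root.

0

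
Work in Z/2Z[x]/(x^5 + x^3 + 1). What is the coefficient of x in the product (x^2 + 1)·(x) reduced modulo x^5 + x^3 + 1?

1

Multiply in Z/2Z[x]: (x^2 + 1)·(x) = x^3 + x.
Reduced: x^3 + x.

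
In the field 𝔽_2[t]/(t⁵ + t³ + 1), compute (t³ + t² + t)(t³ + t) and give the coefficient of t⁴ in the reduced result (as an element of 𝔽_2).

1

Multiply in 𝔽_2[t]: (t³ + t² + t)·(t³ + t) = t⁶ + t⁵ + t³ + t².
Reduce using t⁵ ≡ t³ + 1 (mod t⁵ + t³ + 1).
Reduced: t⁴ + t² + t + 1.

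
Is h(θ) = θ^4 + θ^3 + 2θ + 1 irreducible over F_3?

Check for roots in F_3: h(0) = 1; h(1) = 2; h(2) = 2.
No roots, so no linear factors.
Monic irreducibles of degree 2 over GF(3): θ^2 + 1, θ^2 + θ + 2, θ^2 + 2θ + 2.
None of them divide h (all give nonzero remainder).
No irreducible factor of degree ≤ 2 exists, so h is irreducible over GF(3).

Yes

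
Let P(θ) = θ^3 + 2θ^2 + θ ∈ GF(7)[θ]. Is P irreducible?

Check for roots in GF(7): P(0) = 0 → root; P(1) = 4; P(2) = 4; P(3) = 6; P(4) = 2; P(5) = 5; P(6) = 0 → root.
P(0) = 0, so (θ) divides P(θ); P is reducible.

No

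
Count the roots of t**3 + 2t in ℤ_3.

3

Write f(t) = t**3 + 2t.
Evaluate at each of the 3 elements of ℤ_3:
f(0) = 0 → root; f(1) = 0 → root; f(2) = 0 → root.
Roots: {0, 1, 2}.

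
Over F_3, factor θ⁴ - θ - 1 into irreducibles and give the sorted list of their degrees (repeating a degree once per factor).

Write f(θ) = θ⁴ - θ - 1.
Roots in F_3: f(0) = 2; f(1) = 2; f(2) = 1.
Complete factorization: f(θ) = (θ⁴ - θ - 1).
Factor degrees with multiplicity: 4 = 4.

4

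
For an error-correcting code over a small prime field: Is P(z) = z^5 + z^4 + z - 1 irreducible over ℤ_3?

Yes

Check for roots in ℤ_3: P(0) = 2; P(1) = 2; P(2) = 1.
No roots, so no linear factors.
Monic irreducibles of degree 2 over GF(3): z^2 + 1, z^2 + z - 1, z^2 - z - 1.
None of them divide P (all give nonzero remainder).
No irreducible factor of degree ≤ 2 exists, so P is irreducible over GF(3).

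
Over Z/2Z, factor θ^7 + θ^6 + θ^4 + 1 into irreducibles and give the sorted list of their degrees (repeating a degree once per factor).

Write f(θ) = θ^7 + θ^6 + θ^4 + 1.
Roots in Z/2Z: f(0) = 1; f(1) = 0 → root.
Linear factors from roots: (θ + 1).
Complete factorization: f(θ) = (θ + 1)·(θ^2 + θ + 1)·(θ^4 + θ^3 + 1).
Factor degrees with multiplicity: 1 + 2 + 4 = 7.

1, 2, 4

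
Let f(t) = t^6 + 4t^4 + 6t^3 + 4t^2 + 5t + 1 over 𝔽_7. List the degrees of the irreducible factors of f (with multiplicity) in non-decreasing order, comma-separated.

Linear factors from roots: (t + 6), (t + 5), (t + 4).
Complete factorization: f(t) = (t + 4)·(t + 6)·(t + 5)^2·(t^2 + t + 3).
Factor degrees with multiplicity: 1 + 1 + 1 + 1 + 2 = 6.

1, 1, 1, 1, 2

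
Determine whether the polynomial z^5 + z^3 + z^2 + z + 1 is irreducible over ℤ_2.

Yes

Write P(z) = z^5 + z^3 + z^2 + z + 1.
Check for roots in ℤ_2: P(0) = 1; P(1) = 1.
No roots, so no linear factors.
Monic irreducibles of degree 2 over GF(2): z^2 + z + 1.
None of them divide P (all give nonzero remainder).
No irreducible factor of degree ≤ 2 exists, so P is irreducible over GF(2).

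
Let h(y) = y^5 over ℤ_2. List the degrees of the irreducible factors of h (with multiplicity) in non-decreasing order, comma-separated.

1, 1, 1, 1, 1

Roots in ℤ_2: h(0) = 0 → root; h(1) = 1.
Linear factors from roots: (y).
Complete factorization: h(y) = (y)^5.
Factor degrees with multiplicity: 1 + 1 + 1 + 1 + 1 = 5.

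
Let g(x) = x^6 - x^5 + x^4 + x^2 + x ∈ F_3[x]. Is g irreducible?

No

Check for roots in F_3: g(0) = 0 → root; g(1) = 0 → root; g(2) = 0 → root.
g(0) = 0, so (x) divides g(x); g is reducible.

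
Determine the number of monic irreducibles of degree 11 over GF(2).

x^(2^11) − x is the product of all monic irreducibles of degree dividing 11; Möbius inversion gives N = (1/11) Σ μ(11/d)·2^d.
Divisors of 11: 1, 11; μ(11/d) for each: -1, 1.
Σ = − 2^1 + 2^11 = 2046.
N = 2046/11 = 186.

186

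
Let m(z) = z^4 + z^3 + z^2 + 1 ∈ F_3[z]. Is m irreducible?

Yes

Check for roots in F_3: m(0) = 1; m(1) = 1; m(2) = 2.
No roots, so no linear factors.
Monic irreducibles of degree 2 over GF(3): z^2 + 1, z^2 + z - 1, z^2 - z - 1.
None of them divide m (all give nonzero remainder).
No irreducible factor of degree ≤ 2 exists, so m is irreducible over GF(3).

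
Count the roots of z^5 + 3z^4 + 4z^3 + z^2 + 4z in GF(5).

3

Write g(z) = z^5 + 3z^4 + 4z^3 + z^2 + 4z.
Evaluate at each of the 5 elements of GF(5):
g(0) = 0 → root; g(1) = 3; g(2) = 4; g(3) = 0 → root; g(4) = 0 → root.
Roots: {0, 3, 4}.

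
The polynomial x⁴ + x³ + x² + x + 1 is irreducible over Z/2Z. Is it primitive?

No

Write f(x) = x⁴ + x³ + x² + x + 1.
|GF(2^4)^×| = 2^4 − 1 = 15. Prime factorization: 15 = 3·5.
f is primitive ⇔ x has order 15 in GF(2)[x]/(f), i.e. x^(15/q) ≠ 1 for each prime q | 15.
x^(5) mod f = 1
x^(3) mod f = x³.
Since x^(5) = 1, the order of x divides 5 < 15; not primitive.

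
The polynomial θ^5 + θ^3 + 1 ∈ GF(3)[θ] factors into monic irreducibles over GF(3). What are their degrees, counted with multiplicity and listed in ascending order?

Write h(θ) = θ^5 + θ^3 + 1.
Roots in GF(3): h(0) = 1; h(1) = 0 → root; h(2) = 2.
Linear factors from roots: (θ + 2).
Complete factorization: h(θ) = (θ + 2)·(θ^4 + θ^3 + 2θ^2 + 2θ + 2).
Factor degrees with multiplicity: 1 + 4 = 5.

1, 4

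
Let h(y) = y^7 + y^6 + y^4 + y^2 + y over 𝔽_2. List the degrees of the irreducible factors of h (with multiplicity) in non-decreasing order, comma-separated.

Roots in 𝔽_2: h(0) = 0 → root; h(1) = 1.
Linear factors from roots: (y).
Complete factorization: h(y) = (y)·(y^2 + y + 1)^3.
Factor degrees with multiplicity: 1 + 2 + 2 + 2 = 7.

1, 2, 2, 2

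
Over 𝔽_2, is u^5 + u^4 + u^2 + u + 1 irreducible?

Yes

Write h(u) = u^5 + u^4 + u^2 + u + 1.
Check for roots in 𝔽_2: h(0) = 1; h(1) = 1.
No roots, so no linear factors.
Monic irreducibles of degree 2 over GF(2): u^2 + u + 1.
None of them divide h (all give nonzero remainder).
No irreducible factor of degree ≤ 2 exists, so h is irreducible over GF(2).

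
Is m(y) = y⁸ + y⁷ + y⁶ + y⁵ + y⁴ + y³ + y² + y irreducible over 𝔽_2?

Check for roots in 𝔽_2: m(0) = 0 → root; m(1) = 0 → root.
m(0) = 0, so (y) divides m(y); m is reducible.

No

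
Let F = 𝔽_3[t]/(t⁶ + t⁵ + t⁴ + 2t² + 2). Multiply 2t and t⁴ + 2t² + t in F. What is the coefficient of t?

0

Multiply in 𝔽_3[t]: (2t)·(t⁴ + 2t² + t) = 2t⁵ + t³ + 2t².
Reduced: 2t⁵ + t³ + 2t².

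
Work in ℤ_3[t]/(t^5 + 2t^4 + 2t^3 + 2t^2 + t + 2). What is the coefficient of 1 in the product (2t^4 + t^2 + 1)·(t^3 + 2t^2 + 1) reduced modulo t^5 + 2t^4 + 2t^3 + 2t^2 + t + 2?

1

Multiply in ℤ_3[t]: (2t^4 + t^2 + 1)·(t^3 + 2t^2 + 1) = 2t^7 + t^6 + t^5 + t^4 + t^3 + 1.
Reduce using t^5 ≡ t^4 + t^3 + t^2 + 2t + 1 (mod t^5 + 2t^4 + 2t^3 + 2t^2 + t + 2).
Reduced: 2t^3 + 2t^2 + 1.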